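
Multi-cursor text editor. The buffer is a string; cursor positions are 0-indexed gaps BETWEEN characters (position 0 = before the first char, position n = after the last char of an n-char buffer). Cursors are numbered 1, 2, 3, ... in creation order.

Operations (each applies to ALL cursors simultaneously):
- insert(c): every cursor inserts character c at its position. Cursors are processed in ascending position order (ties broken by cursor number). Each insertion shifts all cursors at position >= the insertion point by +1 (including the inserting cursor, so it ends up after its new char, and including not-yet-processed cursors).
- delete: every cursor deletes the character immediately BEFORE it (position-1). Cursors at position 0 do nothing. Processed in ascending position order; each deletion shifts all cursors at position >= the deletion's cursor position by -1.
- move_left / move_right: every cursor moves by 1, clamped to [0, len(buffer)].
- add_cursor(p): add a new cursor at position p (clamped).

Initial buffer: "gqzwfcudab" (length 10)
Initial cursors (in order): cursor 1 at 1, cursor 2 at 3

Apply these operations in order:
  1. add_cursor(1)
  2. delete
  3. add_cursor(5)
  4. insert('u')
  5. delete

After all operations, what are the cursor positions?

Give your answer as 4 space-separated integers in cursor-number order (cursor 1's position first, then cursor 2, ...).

After op 1 (add_cursor(1)): buffer="gqzwfcudab" (len 10), cursors c1@1 c3@1 c2@3, authorship ..........
After op 2 (delete): buffer="qwfcudab" (len 8), cursors c1@0 c3@0 c2@1, authorship ........
After op 3 (add_cursor(5)): buffer="qwfcudab" (len 8), cursors c1@0 c3@0 c2@1 c4@5, authorship ........
After op 4 (insert('u')): buffer="uuquwfcuudab" (len 12), cursors c1@2 c3@2 c2@4 c4@9, authorship 13.2....4...
After op 5 (delete): buffer="qwfcudab" (len 8), cursors c1@0 c3@0 c2@1 c4@5, authorship ........

Answer: 0 1 0 5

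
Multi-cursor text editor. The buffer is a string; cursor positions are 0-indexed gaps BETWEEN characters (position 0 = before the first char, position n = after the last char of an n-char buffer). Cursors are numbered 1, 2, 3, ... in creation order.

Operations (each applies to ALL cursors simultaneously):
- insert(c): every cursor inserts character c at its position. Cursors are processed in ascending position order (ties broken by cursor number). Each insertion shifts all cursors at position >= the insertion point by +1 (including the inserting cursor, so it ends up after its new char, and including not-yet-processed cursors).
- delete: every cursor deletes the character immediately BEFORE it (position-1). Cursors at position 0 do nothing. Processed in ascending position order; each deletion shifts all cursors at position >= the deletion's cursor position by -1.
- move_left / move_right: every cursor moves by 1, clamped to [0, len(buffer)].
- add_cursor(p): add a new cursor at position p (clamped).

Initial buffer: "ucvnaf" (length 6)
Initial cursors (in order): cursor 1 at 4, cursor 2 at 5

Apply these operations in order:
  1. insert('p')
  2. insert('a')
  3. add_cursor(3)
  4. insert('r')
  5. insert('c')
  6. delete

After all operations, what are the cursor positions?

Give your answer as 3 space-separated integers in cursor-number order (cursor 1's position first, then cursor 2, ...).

Answer: 8 12 4

Derivation:
After op 1 (insert('p')): buffer="ucvnpapf" (len 8), cursors c1@5 c2@7, authorship ....1.2.
After op 2 (insert('a')): buffer="ucvnpaapaf" (len 10), cursors c1@6 c2@9, authorship ....11.22.
After op 3 (add_cursor(3)): buffer="ucvnpaapaf" (len 10), cursors c3@3 c1@6 c2@9, authorship ....11.22.
After op 4 (insert('r')): buffer="ucvrnparaparf" (len 13), cursors c3@4 c1@8 c2@12, authorship ...3.111.222.
After op 5 (insert('c')): buffer="ucvrcnparcaparcf" (len 16), cursors c3@5 c1@10 c2@15, authorship ...33.1111.2222.
After op 6 (delete): buffer="ucvrnparaparf" (len 13), cursors c3@4 c1@8 c2@12, authorship ...3.111.222.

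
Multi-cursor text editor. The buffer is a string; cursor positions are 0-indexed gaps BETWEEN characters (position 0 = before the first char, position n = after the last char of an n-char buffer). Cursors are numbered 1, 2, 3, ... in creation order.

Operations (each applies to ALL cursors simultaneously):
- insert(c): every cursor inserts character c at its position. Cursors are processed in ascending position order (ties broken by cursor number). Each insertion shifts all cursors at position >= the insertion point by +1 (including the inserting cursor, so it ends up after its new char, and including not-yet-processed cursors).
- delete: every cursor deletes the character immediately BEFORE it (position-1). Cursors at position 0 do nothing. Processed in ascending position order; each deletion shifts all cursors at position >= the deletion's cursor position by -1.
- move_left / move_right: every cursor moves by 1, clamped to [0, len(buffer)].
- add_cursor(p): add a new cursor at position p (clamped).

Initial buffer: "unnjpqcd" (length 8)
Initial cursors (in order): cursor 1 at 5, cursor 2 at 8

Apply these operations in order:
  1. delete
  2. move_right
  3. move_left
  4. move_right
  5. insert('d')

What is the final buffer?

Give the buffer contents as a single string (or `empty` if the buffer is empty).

After op 1 (delete): buffer="unnjqc" (len 6), cursors c1@4 c2@6, authorship ......
After op 2 (move_right): buffer="unnjqc" (len 6), cursors c1@5 c2@6, authorship ......
After op 3 (move_left): buffer="unnjqc" (len 6), cursors c1@4 c2@5, authorship ......
After op 4 (move_right): buffer="unnjqc" (len 6), cursors c1@5 c2@6, authorship ......
After op 5 (insert('d')): buffer="unnjqdcd" (len 8), cursors c1@6 c2@8, authorship .....1.2

Answer: unnjqdcd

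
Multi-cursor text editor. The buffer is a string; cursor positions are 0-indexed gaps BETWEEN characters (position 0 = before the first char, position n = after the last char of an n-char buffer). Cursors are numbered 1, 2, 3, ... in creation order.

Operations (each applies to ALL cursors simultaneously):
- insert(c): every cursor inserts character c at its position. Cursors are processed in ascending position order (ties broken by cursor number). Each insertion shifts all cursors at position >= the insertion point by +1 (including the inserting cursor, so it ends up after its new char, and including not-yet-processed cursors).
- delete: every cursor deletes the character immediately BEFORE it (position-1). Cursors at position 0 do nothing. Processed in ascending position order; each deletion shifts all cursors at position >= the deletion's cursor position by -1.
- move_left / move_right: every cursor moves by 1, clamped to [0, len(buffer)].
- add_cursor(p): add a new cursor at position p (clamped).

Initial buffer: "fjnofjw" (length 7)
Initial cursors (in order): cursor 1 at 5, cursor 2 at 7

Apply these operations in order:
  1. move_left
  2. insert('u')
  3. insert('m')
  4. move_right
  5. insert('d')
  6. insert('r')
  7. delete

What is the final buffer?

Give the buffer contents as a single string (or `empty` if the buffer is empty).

Answer: fjnoumfdjumwd

Derivation:
After op 1 (move_left): buffer="fjnofjw" (len 7), cursors c1@4 c2@6, authorship .......
After op 2 (insert('u')): buffer="fjnoufjuw" (len 9), cursors c1@5 c2@8, authorship ....1..2.
After op 3 (insert('m')): buffer="fjnoumfjumw" (len 11), cursors c1@6 c2@10, authorship ....11..22.
After op 4 (move_right): buffer="fjnoumfjumw" (len 11), cursors c1@7 c2@11, authorship ....11..22.
After op 5 (insert('d')): buffer="fjnoumfdjumwd" (len 13), cursors c1@8 c2@13, authorship ....11.1.22.2
After op 6 (insert('r')): buffer="fjnoumfdrjumwdr" (len 15), cursors c1@9 c2@15, authorship ....11.11.22.22
After op 7 (delete): buffer="fjnoumfdjumwd" (len 13), cursors c1@8 c2@13, authorship ....11.1.22.2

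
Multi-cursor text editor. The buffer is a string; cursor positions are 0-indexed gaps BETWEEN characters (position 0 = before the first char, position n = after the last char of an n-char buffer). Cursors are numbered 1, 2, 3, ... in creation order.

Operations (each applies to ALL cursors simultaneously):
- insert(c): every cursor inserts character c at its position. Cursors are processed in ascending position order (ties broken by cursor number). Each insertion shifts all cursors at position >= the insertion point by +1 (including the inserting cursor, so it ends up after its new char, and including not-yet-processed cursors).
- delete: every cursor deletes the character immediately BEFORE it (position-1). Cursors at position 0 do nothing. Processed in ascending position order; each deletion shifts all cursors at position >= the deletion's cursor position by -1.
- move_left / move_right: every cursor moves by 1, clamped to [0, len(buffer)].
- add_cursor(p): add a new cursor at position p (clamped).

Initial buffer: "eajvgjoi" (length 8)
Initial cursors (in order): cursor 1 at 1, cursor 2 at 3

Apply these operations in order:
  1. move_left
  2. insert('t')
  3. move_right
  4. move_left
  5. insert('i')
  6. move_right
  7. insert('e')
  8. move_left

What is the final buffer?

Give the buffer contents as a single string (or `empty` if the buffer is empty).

Answer: tieeatijevgjoi

Derivation:
After op 1 (move_left): buffer="eajvgjoi" (len 8), cursors c1@0 c2@2, authorship ........
After op 2 (insert('t')): buffer="teatjvgjoi" (len 10), cursors c1@1 c2@4, authorship 1..2......
After op 3 (move_right): buffer="teatjvgjoi" (len 10), cursors c1@2 c2@5, authorship 1..2......
After op 4 (move_left): buffer="teatjvgjoi" (len 10), cursors c1@1 c2@4, authorship 1..2......
After op 5 (insert('i')): buffer="tieatijvgjoi" (len 12), cursors c1@2 c2@6, authorship 11..22......
After op 6 (move_right): buffer="tieatijvgjoi" (len 12), cursors c1@3 c2@7, authorship 11..22......
After op 7 (insert('e')): buffer="tieeatijevgjoi" (len 14), cursors c1@4 c2@9, authorship 11.1.22.2.....
After op 8 (move_left): buffer="tieeatijevgjoi" (len 14), cursors c1@3 c2@8, authorship 11.1.22.2.....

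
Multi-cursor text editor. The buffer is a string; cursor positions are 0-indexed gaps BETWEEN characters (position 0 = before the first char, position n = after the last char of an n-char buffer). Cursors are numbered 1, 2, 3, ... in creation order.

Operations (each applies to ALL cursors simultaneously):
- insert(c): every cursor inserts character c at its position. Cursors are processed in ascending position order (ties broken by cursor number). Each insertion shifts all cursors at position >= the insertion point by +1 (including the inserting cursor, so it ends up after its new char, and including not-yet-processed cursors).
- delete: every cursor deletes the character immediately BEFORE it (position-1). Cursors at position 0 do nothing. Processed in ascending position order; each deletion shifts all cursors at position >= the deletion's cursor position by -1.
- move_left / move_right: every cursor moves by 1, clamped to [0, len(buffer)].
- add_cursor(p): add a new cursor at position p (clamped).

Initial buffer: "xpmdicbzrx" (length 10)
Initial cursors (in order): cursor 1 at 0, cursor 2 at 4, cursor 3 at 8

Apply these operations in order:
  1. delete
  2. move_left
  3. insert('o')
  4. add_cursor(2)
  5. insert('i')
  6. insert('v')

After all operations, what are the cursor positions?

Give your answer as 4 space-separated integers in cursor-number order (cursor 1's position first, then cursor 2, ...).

Answer: 3 10 16 6

Derivation:
After op 1 (delete): buffer="xpmicbrx" (len 8), cursors c1@0 c2@3 c3@6, authorship ........
After op 2 (move_left): buffer="xpmicbrx" (len 8), cursors c1@0 c2@2 c3@5, authorship ........
After op 3 (insert('o')): buffer="oxpomicobrx" (len 11), cursors c1@1 c2@4 c3@8, authorship 1..2...3...
After op 4 (add_cursor(2)): buffer="oxpomicobrx" (len 11), cursors c1@1 c4@2 c2@4 c3@8, authorship 1..2...3...
After op 5 (insert('i')): buffer="oixipoimicoibrx" (len 15), cursors c1@2 c4@4 c2@7 c3@12, authorship 11.4.22...33...
After op 6 (insert('v')): buffer="oivxivpoivmicoivbrx" (len 19), cursors c1@3 c4@6 c2@10 c3@16, authorship 111.44.222...333...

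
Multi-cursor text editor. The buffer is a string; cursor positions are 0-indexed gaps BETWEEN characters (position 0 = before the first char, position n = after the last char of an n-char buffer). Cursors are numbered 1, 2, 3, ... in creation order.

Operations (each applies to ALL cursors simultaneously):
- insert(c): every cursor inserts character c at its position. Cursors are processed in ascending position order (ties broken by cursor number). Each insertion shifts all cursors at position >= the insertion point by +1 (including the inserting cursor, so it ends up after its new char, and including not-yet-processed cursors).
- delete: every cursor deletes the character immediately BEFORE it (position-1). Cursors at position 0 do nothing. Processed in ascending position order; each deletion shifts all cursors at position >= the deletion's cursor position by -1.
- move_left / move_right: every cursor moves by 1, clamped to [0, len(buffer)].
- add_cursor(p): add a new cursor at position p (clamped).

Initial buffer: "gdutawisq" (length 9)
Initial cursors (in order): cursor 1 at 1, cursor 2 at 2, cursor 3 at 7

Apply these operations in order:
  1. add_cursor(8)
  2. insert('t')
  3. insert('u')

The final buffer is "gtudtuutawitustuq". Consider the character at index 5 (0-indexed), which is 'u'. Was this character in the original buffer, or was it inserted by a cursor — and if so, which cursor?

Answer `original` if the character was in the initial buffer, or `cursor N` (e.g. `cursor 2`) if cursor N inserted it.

After op 1 (add_cursor(8)): buffer="gdutawisq" (len 9), cursors c1@1 c2@2 c3@7 c4@8, authorship .........
After op 2 (insert('t')): buffer="gtdtutawitstq" (len 13), cursors c1@2 c2@4 c3@10 c4@12, authorship .1.2.....3.4.
After op 3 (insert('u')): buffer="gtudtuutawitustuq" (len 17), cursors c1@3 c2@6 c3@13 c4@16, authorship .11.22.....33.44.
Authorship (.=original, N=cursor N): . 1 1 . 2 2 . . . . . 3 3 . 4 4 .
Index 5: author = 2

Answer: cursor 2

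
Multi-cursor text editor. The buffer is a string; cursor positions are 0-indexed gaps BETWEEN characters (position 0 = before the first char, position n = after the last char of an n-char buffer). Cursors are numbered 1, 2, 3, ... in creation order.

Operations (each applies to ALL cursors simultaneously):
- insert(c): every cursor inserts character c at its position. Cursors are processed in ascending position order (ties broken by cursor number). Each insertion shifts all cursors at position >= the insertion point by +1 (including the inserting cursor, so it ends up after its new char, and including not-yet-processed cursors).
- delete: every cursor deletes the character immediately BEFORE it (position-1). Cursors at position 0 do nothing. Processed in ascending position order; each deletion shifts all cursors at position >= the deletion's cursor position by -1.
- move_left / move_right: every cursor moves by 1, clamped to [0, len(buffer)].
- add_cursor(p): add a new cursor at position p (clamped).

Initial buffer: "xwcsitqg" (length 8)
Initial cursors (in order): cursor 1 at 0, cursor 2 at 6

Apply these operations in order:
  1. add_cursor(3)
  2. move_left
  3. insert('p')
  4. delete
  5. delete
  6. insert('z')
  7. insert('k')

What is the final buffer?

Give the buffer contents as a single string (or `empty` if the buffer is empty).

After op 1 (add_cursor(3)): buffer="xwcsitqg" (len 8), cursors c1@0 c3@3 c2@6, authorship ........
After op 2 (move_left): buffer="xwcsitqg" (len 8), cursors c1@0 c3@2 c2@5, authorship ........
After op 3 (insert('p')): buffer="pxwpcsiptqg" (len 11), cursors c1@1 c3@4 c2@8, authorship 1..3...2...
After op 4 (delete): buffer="xwcsitqg" (len 8), cursors c1@0 c3@2 c2@5, authorship ........
After op 5 (delete): buffer="xcstqg" (len 6), cursors c1@0 c3@1 c2@3, authorship ......
After op 6 (insert('z')): buffer="zxzcsztqg" (len 9), cursors c1@1 c3@3 c2@6, authorship 1.3..2...
After op 7 (insert('k')): buffer="zkxzkcszktqg" (len 12), cursors c1@2 c3@5 c2@9, authorship 11.33..22...

Answer: zkxzkcszktqg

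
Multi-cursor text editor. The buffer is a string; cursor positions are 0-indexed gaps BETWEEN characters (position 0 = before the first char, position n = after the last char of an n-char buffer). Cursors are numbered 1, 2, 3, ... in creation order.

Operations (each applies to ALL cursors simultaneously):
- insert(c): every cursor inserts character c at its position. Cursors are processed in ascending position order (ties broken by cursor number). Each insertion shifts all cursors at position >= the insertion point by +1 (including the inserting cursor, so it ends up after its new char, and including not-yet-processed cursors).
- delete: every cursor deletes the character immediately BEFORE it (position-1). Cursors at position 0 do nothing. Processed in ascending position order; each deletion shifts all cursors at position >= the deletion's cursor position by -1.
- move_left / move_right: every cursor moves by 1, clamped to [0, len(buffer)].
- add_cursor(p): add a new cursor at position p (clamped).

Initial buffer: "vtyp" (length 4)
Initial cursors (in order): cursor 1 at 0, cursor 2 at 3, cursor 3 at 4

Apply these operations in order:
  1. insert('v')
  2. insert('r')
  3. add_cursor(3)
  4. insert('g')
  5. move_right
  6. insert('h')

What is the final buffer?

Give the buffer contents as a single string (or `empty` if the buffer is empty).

Answer: vrgvhgthyvrgphvrgh

Derivation:
After op 1 (insert('v')): buffer="vvtyvpv" (len 7), cursors c1@1 c2@5 c3@7, authorship 1...2.3
After op 2 (insert('r')): buffer="vrvtyvrpvr" (len 10), cursors c1@2 c2@7 c3@10, authorship 11...22.33
After op 3 (add_cursor(3)): buffer="vrvtyvrpvr" (len 10), cursors c1@2 c4@3 c2@7 c3@10, authorship 11...22.33
After op 4 (insert('g')): buffer="vrgvgtyvrgpvrg" (len 14), cursors c1@3 c4@5 c2@10 c3@14, authorship 111.4..222.333
After op 5 (move_right): buffer="vrgvgtyvrgpvrg" (len 14), cursors c1@4 c4@6 c2@11 c3@14, authorship 111.4..222.333
After op 6 (insert('h')): buffer="vrgvhgthyvrgphvrgh" (len 18), cursors c1@5 c4@8 c2@14 c3@18, authorship 111.14.4.222.23333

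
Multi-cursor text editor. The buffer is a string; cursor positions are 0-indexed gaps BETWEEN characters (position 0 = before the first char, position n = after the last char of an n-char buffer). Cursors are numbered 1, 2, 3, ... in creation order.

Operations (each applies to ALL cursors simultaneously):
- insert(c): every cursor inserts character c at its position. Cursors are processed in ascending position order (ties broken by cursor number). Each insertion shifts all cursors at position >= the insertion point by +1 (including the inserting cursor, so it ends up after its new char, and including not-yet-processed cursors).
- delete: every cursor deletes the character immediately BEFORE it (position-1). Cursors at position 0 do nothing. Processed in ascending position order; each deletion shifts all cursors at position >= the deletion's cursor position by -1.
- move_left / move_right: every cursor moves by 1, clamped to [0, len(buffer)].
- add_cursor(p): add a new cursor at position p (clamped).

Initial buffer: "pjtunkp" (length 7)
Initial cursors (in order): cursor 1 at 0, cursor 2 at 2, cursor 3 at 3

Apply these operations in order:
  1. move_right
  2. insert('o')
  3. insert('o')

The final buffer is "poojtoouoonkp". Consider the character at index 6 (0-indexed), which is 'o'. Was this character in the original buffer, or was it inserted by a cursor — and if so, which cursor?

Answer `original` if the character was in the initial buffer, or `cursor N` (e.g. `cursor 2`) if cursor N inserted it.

After op 1 (move_right): buffer="pjtunkp" (len 7), cursors c1@1 c2@3 c3@4, authorship .......
After op 2 (insert('o')): buffer="pojtouonkp" (len 10), cursors c1@2 c2@5 c3@7, authorship .1..2.3...
After op 3 (insert('o')): buffer="poojtoouoonkp" (len 13), cursors c1@3 c2@7 c3@10, authorship .11..22.33...
Authorship (.=original, N=cursor N): . 1 1 . . 2 2 . 3 3 . . .
Index 6: author = 2

Answer: cursor 2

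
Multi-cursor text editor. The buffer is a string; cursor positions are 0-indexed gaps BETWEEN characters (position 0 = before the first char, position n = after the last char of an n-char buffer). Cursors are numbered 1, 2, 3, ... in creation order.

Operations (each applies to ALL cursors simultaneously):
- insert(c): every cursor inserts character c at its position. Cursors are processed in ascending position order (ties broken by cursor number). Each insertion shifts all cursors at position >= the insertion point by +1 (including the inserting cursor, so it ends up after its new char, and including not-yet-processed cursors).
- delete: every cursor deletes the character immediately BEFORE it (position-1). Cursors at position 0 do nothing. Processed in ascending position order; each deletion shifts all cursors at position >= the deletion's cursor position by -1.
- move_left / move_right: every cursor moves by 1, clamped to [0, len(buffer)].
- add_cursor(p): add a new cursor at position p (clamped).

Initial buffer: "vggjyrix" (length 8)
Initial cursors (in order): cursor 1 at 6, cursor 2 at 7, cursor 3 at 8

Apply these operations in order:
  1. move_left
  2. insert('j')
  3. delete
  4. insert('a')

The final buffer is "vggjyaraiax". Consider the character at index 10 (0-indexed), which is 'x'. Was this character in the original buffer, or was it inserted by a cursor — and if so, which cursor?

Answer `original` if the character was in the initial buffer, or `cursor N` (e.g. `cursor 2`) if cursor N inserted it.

Answer: original

Derivation:
After op 1 (move_left): buffer="vggjyrix" (len 8), cursors c1@5 c2@6 c3@7, authorship ........
After op 2 (insert('j')): buffer="vggjyjrjijx" (len 11), cursors c1@6 c2@8 c3@10, authorship .....1.2.3.
After op 3 (delete): buffer="vggjyrix" (len 8), cursors c1@5 c2@6 c3@7, authorship ........
After op 4 (insert('a')): buffer="vggjyaraiax" (len 11), cursors c1@6 c2@8 c3@10, authorship .....1.2.3.
Authorship (.=original, N=cursor N): . . . . . 1 . 2 . 3 .
Index 10: author = original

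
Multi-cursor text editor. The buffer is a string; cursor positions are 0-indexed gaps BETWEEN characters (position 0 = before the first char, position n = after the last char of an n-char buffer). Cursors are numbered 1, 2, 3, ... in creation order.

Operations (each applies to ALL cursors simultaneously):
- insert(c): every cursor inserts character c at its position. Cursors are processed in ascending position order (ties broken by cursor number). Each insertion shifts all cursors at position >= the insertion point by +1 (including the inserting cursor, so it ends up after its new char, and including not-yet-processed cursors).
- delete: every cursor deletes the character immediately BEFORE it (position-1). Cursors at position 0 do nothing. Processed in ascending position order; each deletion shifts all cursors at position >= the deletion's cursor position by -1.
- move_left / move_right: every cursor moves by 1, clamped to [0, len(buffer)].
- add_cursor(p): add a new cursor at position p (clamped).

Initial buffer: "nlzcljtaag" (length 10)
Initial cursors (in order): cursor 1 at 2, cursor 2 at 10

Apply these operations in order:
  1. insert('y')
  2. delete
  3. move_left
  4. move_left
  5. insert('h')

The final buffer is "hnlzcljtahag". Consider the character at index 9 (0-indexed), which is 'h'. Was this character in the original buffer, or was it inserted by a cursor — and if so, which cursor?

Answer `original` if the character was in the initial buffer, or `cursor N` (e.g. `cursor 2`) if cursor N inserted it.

Answer: cursor 2

Derivation:
After op 1 (insert('y')): buffer="nlyzcljtaagy" (len 12), cursors c1@3 c2@12, authorship ..1........2
After op 2 (delete): buffer="nlzcljtaag" (len 10), cursors c1@2 c2@10, authorship ..........
After op 3 (move_left): buffer="nlzcljtaag" (len 10), cursors c1@1 c2@9, authorship ..........
After op 4 (move_left): buffer="nlzcljtaag" (len 10), cursors c1@0 c2@8, authorship ..........
After op 5 (insert('h')): buffer="hnlzcljtahag" (len 12), cursors c1@1 c2@10, authorship 1........2..
Authorship (.=original, N=cursor N): 1 . . . . . . . . 2 . .
Index 9: author = 2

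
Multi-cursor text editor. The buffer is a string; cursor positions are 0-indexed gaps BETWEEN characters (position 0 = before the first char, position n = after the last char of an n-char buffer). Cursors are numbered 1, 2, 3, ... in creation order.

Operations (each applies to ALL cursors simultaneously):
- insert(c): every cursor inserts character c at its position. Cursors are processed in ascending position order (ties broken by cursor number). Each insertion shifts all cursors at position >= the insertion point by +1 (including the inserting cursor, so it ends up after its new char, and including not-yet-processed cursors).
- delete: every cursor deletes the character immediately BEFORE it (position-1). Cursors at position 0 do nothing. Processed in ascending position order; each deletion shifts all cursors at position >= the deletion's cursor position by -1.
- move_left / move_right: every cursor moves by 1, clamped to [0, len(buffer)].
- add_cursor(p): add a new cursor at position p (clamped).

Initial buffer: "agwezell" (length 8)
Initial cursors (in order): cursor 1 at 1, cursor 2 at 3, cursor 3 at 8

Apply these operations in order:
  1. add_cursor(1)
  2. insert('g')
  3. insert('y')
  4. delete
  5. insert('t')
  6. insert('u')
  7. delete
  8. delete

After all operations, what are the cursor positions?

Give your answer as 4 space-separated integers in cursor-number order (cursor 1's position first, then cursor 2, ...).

After op 1 (add_cursor(1)): buffer="agwezell" (len 8), cursors c1@1 c4@1 c2@3 c3@8, authorship ........
After op 2 (insert('g')): buffer="agggwgezellg" (len 12), cursors c1@3 c4@3 c2@6 c3@12, authorship .14..2.....3
After op 3 (insert('y')): buffer="aggyygwgyezellgy" (len 16), cursors c1@5 c4@5 c2@9 c3@16, authorship .1414..22.....33
After op 4 (delete): buffer="agggwgezellg" (len 12), cursors c1@3 c4@3 c2@6 c3@12, authorship .14..2.....3
After op 5 (insert('t')): buffer="aggttgwgtezellgt" (len 16), cursors c1@5 c4@5 c2@9 c3@16, authorship .1414..22.....33
After op 6 (insert('u')): buffer="aggttuugwgtuezellgtu" (len 20), cursors c1@7 c4@7 c2@12 c3@20, authorship .141414..222.....333
After op 7 (delete): buffer="aggttgwgtezellgt" (len 16), cursors c1@5 c4@5 c2@9 c3@16, authorship .1414..22.....33
After op 8 (delete): buffer="agggwgezellg" (len 12), cursors c1@3 c4@3 c2@6 c3@12, authorship .14..2.....3

Answer: 3 6 12 3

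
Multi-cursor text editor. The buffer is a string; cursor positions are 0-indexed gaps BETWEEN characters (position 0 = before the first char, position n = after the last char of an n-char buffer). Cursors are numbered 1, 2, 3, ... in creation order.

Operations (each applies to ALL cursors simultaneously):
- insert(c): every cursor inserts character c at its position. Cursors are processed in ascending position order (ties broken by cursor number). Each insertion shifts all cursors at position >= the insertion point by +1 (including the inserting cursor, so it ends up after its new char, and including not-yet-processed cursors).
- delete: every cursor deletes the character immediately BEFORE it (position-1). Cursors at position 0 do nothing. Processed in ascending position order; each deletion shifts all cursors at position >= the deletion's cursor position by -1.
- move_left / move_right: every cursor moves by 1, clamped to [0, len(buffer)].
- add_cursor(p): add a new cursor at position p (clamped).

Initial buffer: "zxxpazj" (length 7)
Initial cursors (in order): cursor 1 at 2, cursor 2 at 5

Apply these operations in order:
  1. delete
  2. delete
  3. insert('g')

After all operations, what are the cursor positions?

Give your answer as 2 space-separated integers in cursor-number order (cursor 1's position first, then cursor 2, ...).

Answer: 1 3

Derivation:
After op 1 (delete): buffer="zxpzj" (len 5), cursors c1@1 c2@3, authorship .....
After op 2 (delete): buffer="xzj" (len 3), cursors c1@0 c2@1, authorship ...
After op 3 (insert('g')): buffer="gxgzj" (len 5), cursors c1@1 c2@3, authorship 1.2..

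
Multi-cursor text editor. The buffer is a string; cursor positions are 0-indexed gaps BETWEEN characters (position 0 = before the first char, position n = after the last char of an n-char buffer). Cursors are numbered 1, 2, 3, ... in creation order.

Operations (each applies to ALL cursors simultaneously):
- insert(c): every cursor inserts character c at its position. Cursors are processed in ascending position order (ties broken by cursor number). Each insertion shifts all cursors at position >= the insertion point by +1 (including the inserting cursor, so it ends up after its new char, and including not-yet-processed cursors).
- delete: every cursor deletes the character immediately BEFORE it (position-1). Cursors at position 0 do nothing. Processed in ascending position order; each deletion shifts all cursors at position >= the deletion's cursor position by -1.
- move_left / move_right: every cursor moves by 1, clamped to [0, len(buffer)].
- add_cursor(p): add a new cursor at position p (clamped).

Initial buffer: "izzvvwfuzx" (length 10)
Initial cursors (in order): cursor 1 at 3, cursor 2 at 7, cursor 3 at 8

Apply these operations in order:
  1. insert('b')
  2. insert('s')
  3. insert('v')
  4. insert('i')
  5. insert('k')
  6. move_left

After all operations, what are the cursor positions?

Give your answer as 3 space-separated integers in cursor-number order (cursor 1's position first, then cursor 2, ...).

Answer: 7 16 22

Derivation:
After op 1 (insert('b')): buffer="izzbvvwfbubzx" (len 13), cursors c1@4 c2@9 c3@11, authorship ...1....2.3..
After op 2 (insert('s')): buffer="izzbsvvwfbsubszx" (len 16), cursors c1@5 c2@11 c3@14, authorship ...11....22.33..
After op 3 (insert('v')): buffer="izzbsvvvwfbsvubsvzx" (len 19), cursors c1@6 c2@13 c3@17, authorship ...111....222.333..
After op 4 (insert('i')): buffer="izzbsvivvwfbsviubsvizx" (len 22), cursors c1@7 c2@15 c3@20, authorship ...1111....2222.3333..
After op 5 (insert('k')): buffer="izzbsvikvvwfbsvikubsvikzx" (len 25), cursors c1@8 c2@17 c3@23, authorship ...11111....22222.33333..
After op 6 (move_left): buffer="izzbsvikvvwfbsvikubsvikzx" (len 25), cursors c1@7 c2@16 c3@22, authorship ...11111....22222.33333..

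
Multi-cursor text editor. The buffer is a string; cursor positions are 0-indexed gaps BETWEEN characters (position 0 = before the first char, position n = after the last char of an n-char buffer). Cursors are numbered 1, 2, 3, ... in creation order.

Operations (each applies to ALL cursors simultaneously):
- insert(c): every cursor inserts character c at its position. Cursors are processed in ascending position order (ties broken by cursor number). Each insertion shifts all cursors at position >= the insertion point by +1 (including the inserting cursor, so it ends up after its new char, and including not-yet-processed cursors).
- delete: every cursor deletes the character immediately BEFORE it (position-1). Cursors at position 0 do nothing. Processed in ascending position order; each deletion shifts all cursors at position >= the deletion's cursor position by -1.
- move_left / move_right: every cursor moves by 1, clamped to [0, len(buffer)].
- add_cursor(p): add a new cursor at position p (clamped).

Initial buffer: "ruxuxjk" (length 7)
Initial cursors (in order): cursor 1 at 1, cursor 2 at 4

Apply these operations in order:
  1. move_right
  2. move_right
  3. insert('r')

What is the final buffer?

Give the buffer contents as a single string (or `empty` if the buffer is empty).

After op 1 (move_right): buffer="ruxuxjk" (len 7), cursors c1@2 c2@5, authorship .......
After op 2 (move_right): buffer="ruxuxjk" (len 7), cursors c1@3 c2@6, authorship .......
After op 3 (insert('r')): buffer="ruxruxjrk" (len 9), cursors c1@4 c2@8, authorship ...1...2.

Answer: ruxruxjrk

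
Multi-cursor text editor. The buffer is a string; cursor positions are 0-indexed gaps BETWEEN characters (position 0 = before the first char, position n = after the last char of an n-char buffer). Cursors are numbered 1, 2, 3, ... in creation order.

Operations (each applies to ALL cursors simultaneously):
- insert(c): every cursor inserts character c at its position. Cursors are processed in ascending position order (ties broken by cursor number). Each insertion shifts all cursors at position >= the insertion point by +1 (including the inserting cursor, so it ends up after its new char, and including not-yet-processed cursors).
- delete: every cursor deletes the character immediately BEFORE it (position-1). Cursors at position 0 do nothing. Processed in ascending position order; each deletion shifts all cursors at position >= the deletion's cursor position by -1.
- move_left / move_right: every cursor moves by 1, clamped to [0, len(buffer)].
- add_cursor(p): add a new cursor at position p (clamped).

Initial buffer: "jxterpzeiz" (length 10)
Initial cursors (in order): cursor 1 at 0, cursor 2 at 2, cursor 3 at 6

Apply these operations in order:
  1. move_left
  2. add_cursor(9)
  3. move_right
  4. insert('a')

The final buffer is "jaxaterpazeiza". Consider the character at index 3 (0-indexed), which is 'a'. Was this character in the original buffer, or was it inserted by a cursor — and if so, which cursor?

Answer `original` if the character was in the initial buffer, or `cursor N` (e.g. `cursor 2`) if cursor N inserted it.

Answer: cursor 2

Derivation:
After op 1 (move_left): buffer="jxterpzeiz" (len 10), cursors c1@0 c2@1 c3@5, authorship ..........
After op 2 (add_cursor(9)): buffer="jxterpzeiz" (len 10), cursors c1@0 c2@1 c3@5 c4@9, authorship ..........
After op 3 (move_right): buffer="jxterpzeiz" (len 10), cursors c1@1 c2@2 c3@6 c4@10, authorship ..........
After op 4 (insert('a')): buffer="jaxaterpazeiza" (len 14), cursors c1@2 c2@4 c3@9 c4@14, authorship .1.2....3....4
Authorship (.=original, N=cursor N): . 1 . 2 . . . . 3 . . . . 4
Index 3: author = 2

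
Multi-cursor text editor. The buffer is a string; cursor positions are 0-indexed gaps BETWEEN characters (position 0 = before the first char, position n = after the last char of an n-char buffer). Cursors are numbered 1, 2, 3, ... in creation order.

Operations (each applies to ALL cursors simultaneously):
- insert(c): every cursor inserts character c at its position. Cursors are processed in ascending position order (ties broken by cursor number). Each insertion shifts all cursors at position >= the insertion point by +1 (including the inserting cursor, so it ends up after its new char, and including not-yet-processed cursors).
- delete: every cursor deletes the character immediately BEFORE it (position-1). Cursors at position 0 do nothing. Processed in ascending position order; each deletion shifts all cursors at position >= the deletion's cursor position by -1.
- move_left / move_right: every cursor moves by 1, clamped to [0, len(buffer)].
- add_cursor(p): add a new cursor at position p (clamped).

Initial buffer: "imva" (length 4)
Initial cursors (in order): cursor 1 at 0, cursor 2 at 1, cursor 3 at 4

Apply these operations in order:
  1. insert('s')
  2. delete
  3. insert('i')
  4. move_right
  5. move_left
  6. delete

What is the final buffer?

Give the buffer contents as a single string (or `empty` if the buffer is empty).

Answer: imvi

Derivation:
After op 1 (insert('s')): buffer="sismvas" (len 7), cursors c1@1 c2@3 c3@7, authorship 1.2...3
After op 2 (delete): buffer="imva" (len 4), cursors c1@0 c2@1 c3@4, authorship ....
After op 3 (insert('i')): buffer="iiimvai" (len 7), cursors c1@1 c2@3 c3@7, authorship 1.2...3
After op 4 (move_right): buffer="iiimvai" (len 7), cursors c1@2 c2@4 c3@7, authorship 1.2...3
After op 5 (move_left): buffer="iiimvai" (len 7), cursors c1@1 c2@3 c3@6, authorship 1.2...3
After op 6 (delete): buffer="imvi" (len 4), cursors c1@0 c2@1 c3@3, authorship ...3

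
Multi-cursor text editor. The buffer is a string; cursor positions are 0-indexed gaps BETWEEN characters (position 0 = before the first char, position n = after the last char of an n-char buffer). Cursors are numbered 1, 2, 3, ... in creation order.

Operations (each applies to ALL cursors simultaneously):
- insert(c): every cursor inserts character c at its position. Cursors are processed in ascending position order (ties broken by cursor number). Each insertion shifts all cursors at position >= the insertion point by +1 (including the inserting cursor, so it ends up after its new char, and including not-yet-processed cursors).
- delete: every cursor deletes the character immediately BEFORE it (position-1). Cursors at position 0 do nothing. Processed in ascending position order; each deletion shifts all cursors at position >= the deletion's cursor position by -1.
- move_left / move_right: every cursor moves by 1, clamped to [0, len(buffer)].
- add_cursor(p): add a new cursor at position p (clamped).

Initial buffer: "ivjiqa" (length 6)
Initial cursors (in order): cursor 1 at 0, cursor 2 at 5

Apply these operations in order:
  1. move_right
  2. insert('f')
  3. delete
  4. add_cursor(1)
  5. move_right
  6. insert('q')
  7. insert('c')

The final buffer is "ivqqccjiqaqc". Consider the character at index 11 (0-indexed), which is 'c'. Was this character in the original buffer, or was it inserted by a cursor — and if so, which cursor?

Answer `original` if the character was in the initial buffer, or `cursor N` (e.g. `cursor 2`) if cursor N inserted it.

After op 1 (move_right): buffer="ivjiqa" (len 6), cursors c1@1 c2@6, authorship ......
After op 2 (insert('f')): buffer="ifvjiqaf" (len 8), cursors c1@2 c2@8, authorship .1.....2
After op 3 (delete): buffer="ivjiqa" (len 6), cursors c1@1 c2@6, authorship ......
After op 4 (add_cursor(1)): buffer="ivjiqa" (len 6), cursors c1@1 c3@1 c2@6, authorship ......
After op 5 (move_right): buffer="ivjiqa" (len 6), cursors c1@2 c3@2 c2@6, authorship ......
After op 6 (insert('q')): buffer="ivqqjiqaq" (len 9), cursors c1@4 c3@4 c2@9, authorship ..13....2
After op 7 (insert('c')): buffer="ivqqccjiqaqc" (len 12), cursors c1@6 c3@6 c2@12, authorship ..1313....22
Authorship (.=original, N=cursor N): . . 1 3 1 3 . . . . 2 2
Index 11: author = 2

Answer: cursor 2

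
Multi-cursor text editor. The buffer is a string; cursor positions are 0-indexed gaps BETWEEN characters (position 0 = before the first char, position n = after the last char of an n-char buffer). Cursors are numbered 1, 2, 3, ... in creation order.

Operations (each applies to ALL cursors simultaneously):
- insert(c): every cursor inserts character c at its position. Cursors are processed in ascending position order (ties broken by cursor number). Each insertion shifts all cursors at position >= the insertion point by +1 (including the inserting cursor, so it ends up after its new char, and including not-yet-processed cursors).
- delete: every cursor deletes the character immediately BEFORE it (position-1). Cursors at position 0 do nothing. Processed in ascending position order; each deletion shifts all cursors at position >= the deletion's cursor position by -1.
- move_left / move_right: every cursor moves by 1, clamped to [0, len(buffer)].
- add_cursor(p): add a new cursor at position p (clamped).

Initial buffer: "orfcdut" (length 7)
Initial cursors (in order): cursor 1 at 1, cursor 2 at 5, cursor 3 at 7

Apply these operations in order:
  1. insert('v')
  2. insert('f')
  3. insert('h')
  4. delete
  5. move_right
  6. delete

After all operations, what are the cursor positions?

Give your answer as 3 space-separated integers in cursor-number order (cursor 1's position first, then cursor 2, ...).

Answer: 3 8 10

Derivation:
After op 1 (insert('v')): buffer="ovrfcdvutv" (len 10), cursors c1@2 c2@7 c3@10, authorship .1....2..3
After op 2 (insert('f')): buffer="ovfrfcdvfutvf" (len 13), cursors c1@3 c2@9 c3@13, authorship .11....22..33
After op 3 (insert('h')): buffer="ovfhrfcdvfhutvfh" (len 16), cursors c1@4 c2@11 c3@16, authorship .111....222..333
After op 4 (delete): buffer="ovfrfcdvfutvf" (len 13), cursors c1@3 c2@9 c3@13, authorship .11....22..33
After op 5 (move_right): buffer="ovfrfcdvfutvf" (len 13), cursors c1@4 c2@10 c3@13, authorship .11....22..33
After op 6 (delete): buffer="ovffcdvftv" (len 10), cursors c1@3 c2@8 c3@10, authorship .11...22.3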